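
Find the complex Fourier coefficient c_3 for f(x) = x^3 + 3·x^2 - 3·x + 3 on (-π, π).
Compute the real Fourier coefficients first: a_3 = -4/3, b_3 = -22/9 + 2·π^2/3.
Then c_3 = (a_3 − i·b_3)/2 = -2/3 - i·π^2/3 + 11·i/9.

Final answer: -2/3 - i·π^2/3 + 11·i/9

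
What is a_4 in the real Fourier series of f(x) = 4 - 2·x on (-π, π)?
a_4 = (1/π) ∫_{-π}^{π} f(x)·cos(4x) dx.
Evaluate the integral (use parity and integration by parts as needed): a_4 = 0.

Final answer: 0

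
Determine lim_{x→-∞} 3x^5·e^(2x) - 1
The product is a 0·∞ indeterminate form at x → -∞.
Rewrite the product as 3x^5 / e^(-2x) (an ∞/∞ form) and apply L'Hôpital, or use the standard hierarchy e^(2|x|) ≫ |x^5| as x → -∞.
The indeterminate product → 0, so the limit = -1.

Final answer: -1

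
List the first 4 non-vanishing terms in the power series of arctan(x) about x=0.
-x^7/7 + x^5/5 - x^3/3 + x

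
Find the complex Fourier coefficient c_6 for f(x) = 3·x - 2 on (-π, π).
Compute the real Fourier coefficients first: a_6 = 0, b_6 = -1.
Then c_6 = (a_6 − i·b_6)/2 = i/2.

Final answer: i/2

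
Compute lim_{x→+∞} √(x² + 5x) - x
As x → +∞: multiply by the conjugate to get (5x)/(√(x²+5x)+x); the denominator ~ 2x, so the limit is 5/2.
Limit = 5/2.

Final answer: 5/2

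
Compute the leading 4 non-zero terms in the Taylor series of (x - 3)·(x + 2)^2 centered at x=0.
x^3 + x^2 - 8·x - 12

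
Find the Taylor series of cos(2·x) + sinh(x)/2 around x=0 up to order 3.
x^3/12 - 2·x^2 + x/2 + 1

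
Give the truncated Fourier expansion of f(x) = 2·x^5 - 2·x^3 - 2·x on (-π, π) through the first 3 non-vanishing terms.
(-84·π^2 + 4·π^4 + 500)·sin(x) + (-2·π^4 - 16 + 12·π^2)·sin(2·x) + (-116·π^2/27 + 124/81 + 4·π^4/3)·sin(3·x)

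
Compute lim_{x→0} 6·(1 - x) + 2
Direct substitution at x = 0 gives 8.

Final answer: 8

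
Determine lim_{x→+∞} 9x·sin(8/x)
As x → +∞: let u = 8/x → 0⁺; then 9·x·sin(8/x) = 9·8·sin(u)/u → 9·8·1 = 72.
Limit = 72.

Final answer: 72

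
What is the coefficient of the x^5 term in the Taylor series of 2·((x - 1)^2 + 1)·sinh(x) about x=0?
Expand to order 5: 2·((x - 1)^2 + 1)·sinh(x) = 11·x^5/30 - 2·x^4/3 + 8·x^3/3 - 4·x^2 + 4·x + O(x^6).
The coefficient of x^5 is 11/30.

Final answer: 11/30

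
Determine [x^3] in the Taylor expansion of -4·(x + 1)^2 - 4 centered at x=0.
Expand to order 3: -4·(x + 1)^2 - 4 = -4·x^2 - 8·x - 8 + O(x^4).
The coefficient of x^3 is 0.

Final answer: 0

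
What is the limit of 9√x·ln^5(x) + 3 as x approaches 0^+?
The product is a 0·∞ indeterminate form at x → 0⁺.
Rewrite the product as 9·ln^5(x) / x^(-1/2) and apply L'Hôpital, or use the standard hierarchy x^(-1/2) ≫ |ln x|^5 as x → 0⁺.
The indeterminate product → 0, so the limit = 3.

Final answer: 3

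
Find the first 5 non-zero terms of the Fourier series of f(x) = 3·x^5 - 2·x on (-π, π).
(-120·π^2 + 6·π^4 + 716)·sin(x) + (-3·π^4 - 41/2 + 15·π^2)·sin(2·x) + (-40·π^2/9 + 44/27 + 2·π^4)·sin(3·x) + (-3·π^4/2 + 19/64 + 15·π^2/8)·sin(4·x) + (-24·π^2/25 - 356/625 + 6·π^4/5)·sin(5·x)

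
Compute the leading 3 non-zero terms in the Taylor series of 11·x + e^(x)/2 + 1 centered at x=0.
x^2/4 + 23·x/2 + 3/2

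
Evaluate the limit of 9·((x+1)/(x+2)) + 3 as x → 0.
Direct substitution at x = 0 gives 15/2.

Final answer: 15/2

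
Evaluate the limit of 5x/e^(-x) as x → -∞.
This is an ∞/∞ indeterminate form as x → -∞.
Compare growth rates of the dominant terms (exponentials ≫ polynomials ≫ logarithms), or apply L'Hôpital's rule; the quotient → 0.
Limit = 0.

Final answer: 0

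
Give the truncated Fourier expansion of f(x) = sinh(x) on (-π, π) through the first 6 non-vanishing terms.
sin(x)·sinh(π)/π - 4·sin(2·x)·sinh(π)/(5·π) + 3·sin(3·x)·sinh(π)/(5·π) - 8·sin(4·x)·sinh(π)/(17·π) + 5·sin(5·x)·sinh(π)/(13·π) - 12·sin(6·x)·sinh(π)/(37·π)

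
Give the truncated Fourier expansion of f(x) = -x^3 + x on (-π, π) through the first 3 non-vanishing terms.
(14 - 2·π^2)·sin(x) + (-5/2 + π^2)·sin(2·x) + (10/9 - 2·π^2/3)·sin(3·x)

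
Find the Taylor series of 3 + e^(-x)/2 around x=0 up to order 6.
x^6/1440 - x^5/240 + x^4/48 - x^3/12 + x^2/4 - x/2 + 7/2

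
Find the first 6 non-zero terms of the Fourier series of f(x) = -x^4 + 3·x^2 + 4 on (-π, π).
(-60 + 8·π^2)·cos(x) + (6 - 2·π^2)·cos(2·x) + (-52/27 + 8·π^2/9)·cos(3·x) + (15/16 - π^2/2)·cos(4·x) + (-348/625 + 8·π^2/25)·cos(5·x) - π^4/5 + 4 + π^2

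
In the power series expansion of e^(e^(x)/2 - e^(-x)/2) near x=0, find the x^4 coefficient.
Expand to order 4: e^(e^(x)/2 - e^(-x)/2) = 5·x^4/24 + x^3/3 + x^2/2 + x + 1 + O(x^5).
The coefficient of x^4 is 5/24.

Final answer: 5/24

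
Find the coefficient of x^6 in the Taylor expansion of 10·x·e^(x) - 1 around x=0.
Expand to order 6: 10·x·e^(x) - 1 = x^6/12 + 5·x^5/12 + 5·x^4/3 + 5·x^3 + 10·x^2 + 10·x - 1 + O(x^7).
The coefficient of x^6 is 1/12.

Final answer: 1/12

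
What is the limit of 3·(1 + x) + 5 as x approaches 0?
Direct substitution at x = 0 gives 8.

Final answer: 8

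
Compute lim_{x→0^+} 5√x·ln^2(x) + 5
The product is a 0·∞ indeterminate form at x → 0⁺.
Rewrite the product as 5·ln^2(x) / x^(-1/2) and apply L'Hôpital, or use the standard hierarchy x^(-1/2) ≫ |ln x|^2 as x → 0⁺.
The indeterminate product → 0, so the limit = 5.

Final answer: 5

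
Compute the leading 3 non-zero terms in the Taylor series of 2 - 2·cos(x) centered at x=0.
x^6/360 - x^4/12 + x^2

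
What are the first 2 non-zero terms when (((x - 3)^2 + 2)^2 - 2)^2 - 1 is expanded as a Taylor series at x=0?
14160 - 31416·x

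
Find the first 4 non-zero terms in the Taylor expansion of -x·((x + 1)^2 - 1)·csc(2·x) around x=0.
-x^4/3 - 2·x^3/3 - x^2/2 - x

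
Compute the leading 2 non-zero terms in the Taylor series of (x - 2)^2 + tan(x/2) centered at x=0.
4 - 7·x/2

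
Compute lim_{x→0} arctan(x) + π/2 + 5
Direct substitution at x = 0 gives π/2 + 5.

Final answer: π/2 + 5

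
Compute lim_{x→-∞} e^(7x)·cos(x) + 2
Evaluate the dominant behaviour as x → -∞; each term tends to a finite value or vanishes.
Limit = 2.

Final answer: 2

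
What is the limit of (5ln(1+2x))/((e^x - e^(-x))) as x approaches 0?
Both numerator and denominator → 0 as x → 0; this is a 0/0 indeterminate form.
Expand each to leading order near x = 0: numerator ~ 10·x, denominator ~ 2·x.
The limit of the ratio is 5.

Final answer: 5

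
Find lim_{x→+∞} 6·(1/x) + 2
Evaluate the dominant behaviour as x → +∞; each term tends to a finite value or vanishes.
Limit = 2.

Final answer: 2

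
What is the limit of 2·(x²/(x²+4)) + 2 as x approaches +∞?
Evaluate the dominant behaviour as x → +∞; each term tends to a finite value or vanishes.
Limit = 4.

Final answer: 4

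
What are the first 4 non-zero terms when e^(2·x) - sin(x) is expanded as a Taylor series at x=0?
3·x^3/2 + 2·x^2 + x + 1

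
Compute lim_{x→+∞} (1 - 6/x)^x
As x → +∞: this is the defining limit (1 - 6/x)^x → e^(-6).
Limit = e^(-6).

Final answer: e^(-6)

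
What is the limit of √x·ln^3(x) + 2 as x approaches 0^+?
The product is a 0·∞ indeterminate form at x → 0⁺.
Rewrite the product as ln^3(x) / x^(-1/2) and apply L'Hôpital, or use the standard hierarchy x^(-1/2) ≫ |ln x|^3 as x → 0⁺.
The indeterminate product → 0, so the limit = 2.

Final answer: 2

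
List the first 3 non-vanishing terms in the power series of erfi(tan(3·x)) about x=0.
1377·x^5/(5·√(π)) + 36·x^3/√(π) + 6·x/√(π)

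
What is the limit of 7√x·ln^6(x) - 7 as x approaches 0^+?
The product is a 0·∞ indeterminate form at x → 0⁺.
Rewrite the product as 7·ln^6(x) / x^(-1/2) and apply L'Hôpital, or use the standard hierarchy x^(-1/2) ≫ |ln x|^6 as x → 0⁺.
The indeterminate product → 0, so the limit = -7.

Final answer: -7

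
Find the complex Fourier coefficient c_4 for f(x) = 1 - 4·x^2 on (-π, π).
Compute the real Fourier coefficients first: a_4 = -1, b_4 = 0.
Then c_4 = (a_4 − i·b_4)/2 = -1/2.

Final answer: -1/2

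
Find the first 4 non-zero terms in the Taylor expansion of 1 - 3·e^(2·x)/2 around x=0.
-2·x^3 - 3·x^2 - 3·x - 1/2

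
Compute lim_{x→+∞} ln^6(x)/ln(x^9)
This is an ∞/∞ indeterminate form as x → +∞.
Write ln(x^9) = 9·ln(x), reducing the quotient to ln^5(x)/9 → ∞.
Limit = ∞.

Final answer: ∞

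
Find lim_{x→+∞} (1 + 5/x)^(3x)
As x → +∞: write (1 + 5/x)^(3x) = ((1 + 5/x)^x)^3 → (e^5)^3 = e^15.
Limit = e^(15).

Final answer: e^(15)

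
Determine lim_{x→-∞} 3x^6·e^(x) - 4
The product is a 0·∞ indeterminate form at x → -∞.
Rewrite the product as 3x^6 / e^(-x) (an ∞/∞ form) and apply L'Hôpital, or use the standard hierarchy e^(|x|) ≫ |x^6| as x → -∞.
The indeterminate product → 0, so the limit = -4.

Final answer: -4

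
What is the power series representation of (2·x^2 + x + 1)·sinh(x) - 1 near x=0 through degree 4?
x^4/6 + 13·x^3/6 + x^2 + x - 1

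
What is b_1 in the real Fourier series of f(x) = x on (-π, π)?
b_1 = (1/π) ∫_{-π}^{π} f(x)·sin(1x) dx.
Evaluate the integral (use parity and integration by parts as needed): b_1 = 2.

Final answer: 2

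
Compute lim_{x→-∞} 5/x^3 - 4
Evaluate the dominant behaviour as x → -∞; each term tends to a finite value or vanishes.
Limit = -4.

Final answer: -4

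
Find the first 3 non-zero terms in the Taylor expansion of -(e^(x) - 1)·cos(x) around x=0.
x^3/3 - x^2/2 - x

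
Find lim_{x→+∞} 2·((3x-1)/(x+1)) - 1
Evaluate the dominant behaviour as x → +∞; each term tends to a finite value or vanishes.
Limit = 5.

Final answer: 5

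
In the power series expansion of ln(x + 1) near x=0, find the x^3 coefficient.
Expand to order 3: ln(x + 1) = x^3/3 - x^2/2 + x + O(x^4).
The coefficient of x^3 is 1/3.

Final answer: 1/3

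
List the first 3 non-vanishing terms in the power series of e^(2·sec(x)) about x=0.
11·x^4·e^(2)/12 + x^2·e^(2) + e^(2)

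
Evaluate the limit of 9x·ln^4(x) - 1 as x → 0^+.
The product is a 0·∞ indeterminate form at x → 0⁺.
Rewrite the product as 9·ln^4(x) / x^(-1) and apply L'Hôpital, or use the standard hierarchy x^(-1) ≫ |ln x|^4 as x → 0⁺.
The indeterminate product → 0, so the limit = -1.

Final answer: -1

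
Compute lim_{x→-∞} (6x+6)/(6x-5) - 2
Evaluate the dominant behaviour as x → -∞; each term tends to a finite value or vanishes.
Limit = -1.

Final answer: -1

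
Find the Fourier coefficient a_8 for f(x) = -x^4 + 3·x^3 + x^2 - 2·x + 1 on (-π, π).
a_8 = (1/π) ∫_{-π}^{π} f(x)·cos(8x) dx.
Evaluate the integral (use parity and integration by parts as needed): a_8 = 19/256 - π^2/8.

Final answer: 19/256 - π^2/8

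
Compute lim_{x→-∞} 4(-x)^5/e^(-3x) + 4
The quotient is an ∞/∞ indeterminate form as x → -∞.
Compare growth rates of the dominant terms (exponentials ≫ polynomials ≫ logarithms), or apply L'Hôpital's rule; the quotient → 0.
Adding the constant: 0 + 4 = 4. Limit = 4.

Final answer: 4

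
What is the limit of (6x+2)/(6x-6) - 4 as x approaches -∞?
Evaluate the dominant behaviour as x → -∞; each term tends to a finite value or vanishes.
Limit = -3.

Final answer: -3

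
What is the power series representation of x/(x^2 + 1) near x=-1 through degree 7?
-1/2 + (x + 1)^2/4 + (x + 1)^3/4 + (x + 1)^4/8 - (x + 1)^6/16 - (x + 1)^7/16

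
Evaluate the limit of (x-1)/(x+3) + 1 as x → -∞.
Evaluate the dominant behaviour as x → -∞; each term tends to a finite value or vanishes.
Limit = 2.

Final answer: 2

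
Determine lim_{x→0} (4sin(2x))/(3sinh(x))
Both numerator and denominator → 0 as x → 0; this is a 0/0 indeterminate form.
Expand each to leading order near x = 0: numerator ~ 8·x, denominator ~ 3·x.
The limit of the ratio is 8/3.

Final answer: 8/3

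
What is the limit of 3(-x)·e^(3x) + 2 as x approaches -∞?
The product is a 0·∞ indeterminate form at x → -∞.
Rewrite the product as 3(-x) / e^(-3x) (an ∞/∞ form) and apply L'Hôpital, or use the standard hierarchy e^(3|x|) ≫ |(-x)| as x → -∞.
The indeterminate product → 0, so the limit = 2.

Final answer: 2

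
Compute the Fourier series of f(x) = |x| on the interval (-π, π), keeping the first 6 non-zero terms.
-4·cos(x)/π - 4·cos(3·x)/(9·π) - 4·cos(5·x)/(25·π) - 4·cos(7·x)/(49·π) - 4·cos(9·x)/(81·π) + π/2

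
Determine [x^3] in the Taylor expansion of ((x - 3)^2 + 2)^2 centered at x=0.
Expand to order 3: ((x - 3)^2 + 2)^2 = -12·x^3 + 58·x^2 - 132·x + 121 + O(x^4).
The coefficient of x^3 is -12.

Final answer: -12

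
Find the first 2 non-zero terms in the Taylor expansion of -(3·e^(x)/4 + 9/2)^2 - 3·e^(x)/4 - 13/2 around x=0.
-69·x/8 - 557/16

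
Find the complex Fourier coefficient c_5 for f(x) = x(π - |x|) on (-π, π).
Compute the real Fourier coefficients first: a_5 = 0, b_5 = 8/(125·π).
Then c_5 = (a_5 − i·b_5)/2 = -4·i/(125·π).

Final answer: -4·i/(125·π)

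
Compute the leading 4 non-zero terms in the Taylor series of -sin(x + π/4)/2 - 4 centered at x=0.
√(2)·x^3/24 + √(2)·x^2/8 - √(2)·x/4 - 4 - √(2)/4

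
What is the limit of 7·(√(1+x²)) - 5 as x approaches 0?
Direct substitution at x = 0 gives 2.

Final answer: 2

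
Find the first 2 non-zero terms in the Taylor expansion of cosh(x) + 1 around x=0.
x^2/2 + 2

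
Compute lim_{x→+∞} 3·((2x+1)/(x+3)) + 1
Evaluate the dominant behaviour as x → +∞; each term tends to a finite value or vanishes.
Limit = 7.

Final answer: 7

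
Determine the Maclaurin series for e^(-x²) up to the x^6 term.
-x^6/6 + x^4/2 - x^2 + 1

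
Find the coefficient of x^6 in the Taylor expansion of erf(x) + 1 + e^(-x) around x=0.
Expand to order 6: erf(x) + 1 + e^(-x) = x^6/720 + x^5·(-1/120 + 1/(5·√(π))) + x^4/24 + x^3·(-2/(3·√(π)) - 1/6) + x^2/2 + x·(-1 + 2/√(π)) + 2 + O(x^7).
The coefficient of x^6 is 1/720.

Final answer: 1/720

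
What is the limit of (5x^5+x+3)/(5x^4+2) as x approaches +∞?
This is an ∞/∞ indeterminate form as x → +∞.
Divide numerator and denominator by x^5 and let the lower-order terms vanish; the numerator's degree 5 exceeds the denominator's degree 4, so the quotient diverges.
Limit = ∞.

Final answer: ∞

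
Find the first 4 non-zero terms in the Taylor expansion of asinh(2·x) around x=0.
-40·x^7/7 + 12·x^5/5 - 4·x^3/3 + 2·x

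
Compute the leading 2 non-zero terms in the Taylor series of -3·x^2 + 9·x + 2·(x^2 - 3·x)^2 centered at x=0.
15·x^2 + 9·x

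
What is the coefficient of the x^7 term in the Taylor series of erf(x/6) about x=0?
Expand to order 7: erf(x/6) = -x^7/(5878656·√(π)) + x^5/(38880·√(π)) - x^3/(324·√(π)) + x/(3·√(π)) + O(x^8).
The coefficient of x^7 is -1/(5878656·√(π)).

Final answer: -1/(5878656·√(π))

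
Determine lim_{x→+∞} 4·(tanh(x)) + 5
Evaluate the dominant behaviour as x → +∞; each term tends to a finite value or vanishes.
Limit = 9.

Final answer: 9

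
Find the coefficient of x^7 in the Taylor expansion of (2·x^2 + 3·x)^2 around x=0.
Expand to order 7: (2·x^2 + 3·x)^2 = 4·x^4 + 12·x^3 + 9·x^2 + O(x^8).
The coefficient of x^7 is 0.

Final answer: 0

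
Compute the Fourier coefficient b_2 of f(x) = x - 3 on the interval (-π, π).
b_2 = (1/π) ∫_{-π}^{π} f(x)·sin(2x) dx.
Evaluate the integral (use parity and integration by parts as needed): b_2 = -1.

Final answer: -1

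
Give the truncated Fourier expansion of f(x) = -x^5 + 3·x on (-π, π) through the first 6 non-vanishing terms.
(-234 - 2·π^4 + 40·π^2)·sin(x) + (-5·π^2 + 9/2 + π^4)·sin(2·x) + (-2·π^4/3 + 82/81 + 40·π^2/27)·sin(3·x) + (-5·π^2/8 - 81/64 + π^4/2)·sin(4·x) + (-2·π^4/5 + 702/625 + 8·π^2/25)·sin(5·x) + (-5·π^2/27 - 157/162 + π^4/3)·sin(6·x)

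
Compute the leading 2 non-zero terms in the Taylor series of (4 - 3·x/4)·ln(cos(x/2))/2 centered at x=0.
3·x^3/64 - x^2/4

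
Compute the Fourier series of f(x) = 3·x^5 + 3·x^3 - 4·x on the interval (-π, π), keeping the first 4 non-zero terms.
(-114·π^2 + 6·π^4 + 676)·sin(x) + (-3·π^4 - 14 + 12·π^2)·sin(2·x) + (-22·π^2/9 - 28/27 + 2·π^4)·sin(3·x) + (-3·π^4/2 + 119/64 + 3·π^2/8)·sin(4·x)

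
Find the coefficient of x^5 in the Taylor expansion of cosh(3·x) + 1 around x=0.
Expand to order 5: cosh(3·x) + 1 = 27·x^4/8 + 9·x^2/2 + 2 + O(x^6).
The coefficient of x^5 is 0.

Final answer: 0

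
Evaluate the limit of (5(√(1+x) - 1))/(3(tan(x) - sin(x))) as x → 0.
Both numerator and denominator → 0 as x → 0; this is a 0/0 indeterminate form.
Expand each to leading order near x = 0: numerator ~ 5·x/2, denominator ~ 3·x^3/2.
The limit of the ratio is ∞.

Final answer: ∞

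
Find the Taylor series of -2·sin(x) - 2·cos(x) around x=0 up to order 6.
x^6/360 - x^5/60 - x^4/12 + x^3/3 + x^2 - 2·x - 2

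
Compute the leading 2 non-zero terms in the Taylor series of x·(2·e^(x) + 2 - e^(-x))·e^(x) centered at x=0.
6·x^2 + 3·x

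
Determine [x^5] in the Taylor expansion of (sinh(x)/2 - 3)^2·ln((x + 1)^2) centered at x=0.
Expand to order 5: (sinh(x)/2 - 3)^2·ln((x + 1)^2) = 89·x^5/15 - 31·x^4/4 + 19·x^3/2 - 15·x^2 + 18·x + O(x^6).
The coefficient of x^5 is 89/15.

Final answer: 89/15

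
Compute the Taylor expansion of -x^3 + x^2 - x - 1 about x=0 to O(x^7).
-x^3 + x^2 - x - 1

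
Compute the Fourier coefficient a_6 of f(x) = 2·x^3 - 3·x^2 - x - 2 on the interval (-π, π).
a_6 = (1/π) ∫_{-π}^{π} f(x)·cos(6x) dx.
Evaluate the integral (use parity and integration by parts as needed): a_6 = -1/3.

Final answer: -1/3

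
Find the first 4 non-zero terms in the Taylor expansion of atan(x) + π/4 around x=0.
x^5/5 - x^3/3 + x + π/4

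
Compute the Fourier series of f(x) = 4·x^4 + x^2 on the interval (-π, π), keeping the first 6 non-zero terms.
(188 - 32·π^2)·cos(x) + (-11 + 8·π^2)·cos(2·x) + (52/27 - 32·π^2/9)·cos(3·x) + (-1/2 + 2·π^2)·cos(4·x) + (92/625 - 32·π^2/25)·cos(5·x) + π^2/3 + 4·π^4/5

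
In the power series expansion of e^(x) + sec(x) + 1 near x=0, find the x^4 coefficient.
Expand to order 4: e^(x) + sec(x) + 1 = x^4/4 + x^3/6 + x^2 + x + 3 + O(x^5).
The coefficient of x^4 is 1/4.

Final answer: 1/4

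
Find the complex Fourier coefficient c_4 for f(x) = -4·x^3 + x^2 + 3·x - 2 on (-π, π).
Compute the real Fourier coefficients first: a_4 = 1/4, b_4 = -9/4 + 2·π^2.
Then c_4 = (a_4 − i·b_4)/2 = 1/8 - i·π^2 + 9·i/8.

Final answer: 1/8 - i·π^2 + 9·i/8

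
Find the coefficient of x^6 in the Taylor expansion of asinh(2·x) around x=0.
Expand to order 6: asinh(2·x) = 12·x^5/5 - 4·x^3/3 + 2·x + O(x^7).
The coefficient of x^6 is 0.

Final answer: 0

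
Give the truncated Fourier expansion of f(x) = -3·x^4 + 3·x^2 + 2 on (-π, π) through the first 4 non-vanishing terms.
(-156 + 24·π^2)·cos(x) + (12 - 6·π^2)·cos(2·x) + (-28/9 + 8·π^2/3)·cos(3·x) - 3·π^4/5 + 2 + π^2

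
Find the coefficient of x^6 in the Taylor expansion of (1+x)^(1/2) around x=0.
Expand to order 6: (1+x)^(1/2) = -21·x^6/1024 + 7·x^5/256 - 5·x^4/128 + x^3/16 - x^2/8 + x/2 + 1 + O(x^7).
The coefficient of x^6 is -21/1024.

Final answer: -21/1024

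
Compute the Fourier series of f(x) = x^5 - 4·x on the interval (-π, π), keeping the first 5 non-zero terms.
(-40·π^2 + 2·π^4 + 232)·sin(x) + (-π^4 - 7/2 + 5·π^2)·sin(2·x) + (-40·π^2/27 - 136/81 + 2·π^4/3)·sin(3·x) + (-π^4/2 + 113/64 + 5·π^2/8)·sin(4·x) + (-8·π^2/25 - 952/625 + 2·π^4/5)·sin(5·x)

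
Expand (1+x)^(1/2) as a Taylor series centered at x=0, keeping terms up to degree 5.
7·x^5/256 - 5·x^4/128 + x^3/16 - x^2/8 + x/2 + 1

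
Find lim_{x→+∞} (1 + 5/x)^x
As x → +∞: this is the defining limit (1 + 5/x)^x → e^5.
Limit = e^(5).

Final answer: e^(5)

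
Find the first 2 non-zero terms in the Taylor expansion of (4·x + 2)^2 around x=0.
16·x + 4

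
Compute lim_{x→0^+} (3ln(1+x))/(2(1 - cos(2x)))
Both numerator and denominator → 0 as x → 0^+; this is a 0/0 indeterminate form.
Expand each to leading order near x = 0: numerator ~ 3·x, denominator ~ 4·x^2.
The limit of the ratio is ∞.

Final answer: ∞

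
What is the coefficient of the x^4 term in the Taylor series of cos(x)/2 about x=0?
Expand to order 4: cos(x)/2 = x^4/48 - x^2/4 + 1/2 + O(x^5).
The coefficient of x^4 is 1/48.

Final answer: 1/48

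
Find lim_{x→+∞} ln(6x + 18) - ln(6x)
This is an ∞ − ∞ indeterminate form.
Combine the logarithms: ln(6x+18) − ln(6x) = ln((6x+18)/(6x)) = ln(1 + 18/(6x)) → ln(1) = 0.
Limit = 0.

Final answer: 0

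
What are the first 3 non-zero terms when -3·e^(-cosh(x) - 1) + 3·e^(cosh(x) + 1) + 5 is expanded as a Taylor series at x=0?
x^4·(-e^(-2)/4 + e^(2)/2) + x^2·(3·e^(-2)/2 + 3·e^(2)/2) - 3·e^(-2) + 5 + 3·e^(2)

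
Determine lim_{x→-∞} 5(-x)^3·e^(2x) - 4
The product is a 0·∞ indeterminate form at x → -∞.
Rewrite the product as 5(-x)^3 / e^(-2x) (an ∞/∞ form) and apply L'Hôpital, or use the standard hierarchy e^(2|x|) ≫ |(-x)^3| as x → -∞.
The indeterminate product → 0, so the limit = -4.

Final answer: -4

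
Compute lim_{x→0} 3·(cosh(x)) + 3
Direct substitution at x = 0 gives 6.

Final answer: 6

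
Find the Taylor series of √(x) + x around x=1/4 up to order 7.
3/4 + 2·(x - 1/4) - (x - 1/4)^2 + 2·(x - 1/4)^3 - 5·(x - 1/4)^4 + 14·(x - 1/4)^5 - 42·(x - 1/4)^6 + 132·(x - 1/4)^7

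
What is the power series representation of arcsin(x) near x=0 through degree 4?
x^3/6 + x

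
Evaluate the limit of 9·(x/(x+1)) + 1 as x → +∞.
Evaluate the dominant behaviour as x → +∞; each term tends to a finite value or vanishes.
Limit = 10.

Final answer: 10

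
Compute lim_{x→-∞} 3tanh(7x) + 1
Evaluate the dominant behaviour as x → -∞; each term tends to a finite value or vanishes.
Limit = -2.

Final answer: -2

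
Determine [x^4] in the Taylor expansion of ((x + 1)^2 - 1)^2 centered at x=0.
Expand to order 4: ((x + 1)^2 - 1)^2 = x^4 + 4·x^3 + 4·x^2 + O(x^5).
The coefficient of x^4 is 1.

Final answer: 1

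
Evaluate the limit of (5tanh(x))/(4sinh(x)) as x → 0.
Both numerator and denominator → 0 as x → 0; this is a 0/0 indeterminate form.
Expand each to leading order near x = 0: numerator ~ 5·x, denominator ~ 4·x.
The limit of the ratio is 5/4.

Final answer: 5/4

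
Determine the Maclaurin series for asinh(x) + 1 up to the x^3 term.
-x^3/6 + x + 1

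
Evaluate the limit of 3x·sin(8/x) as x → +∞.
As x → +∞: let u = 8/x → 0⁺; then 3·x·sin(8/x) = 3·8·sin(u)/u → 3·8·1 = 24.
Limit = 24.

Final answer: 24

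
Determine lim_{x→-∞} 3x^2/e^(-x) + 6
The quotient is an ∞/∞ indeterminate form as x → -∞.
Compare growth rates of the dominant terms (exponentials ≫ polynomials ≫ logarithms), or apply L'Hôpital's rule; the quotient → 0.
Adding the constant: 0 + 6 = 6. Limit = 6.

Final answer: 6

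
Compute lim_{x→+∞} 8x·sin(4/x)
As x → +∞: let u = 4/x → 0⁺; then 8·x·sin(4/x) = 8·4·sin(u)/u → 8·4·1 = 32.
Limit = 32.

Final answer: 32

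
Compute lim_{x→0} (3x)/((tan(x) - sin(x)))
Both numerator and denominator → 0 as x → 0; this is a 0/0 indeterminate form.
Expand each to leading order near x = 0: numerator ~ 3·x, denominator ~ x^3/2.
The limit of the ratio is ∞.

Final answer: ∞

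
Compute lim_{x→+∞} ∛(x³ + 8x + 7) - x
This is an ∞ − ∞ indeterminate form.
Multiply by (A² + AB + B²)/(A² + AB + B²) where A = ∛(x³+8x + 7), B = x to use A³ − B³ = (A−B)(A²+AB+B²); the x³ terms cancel, leaving (8x + 7)/(A²+AB+B²) with denominator ~ 3x², so the limit is 0.
Limit = 0.

Final answer: 0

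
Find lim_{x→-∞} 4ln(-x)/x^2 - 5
The quotient is an ∞/∞ indeterminate form as x → -∞.
Compare growth rates of the dominant terms (exponentials ≫ polynomials ≫ logarithms), or apply L'Hôpital's rule; the quotient → 0.
Adding the constant: 0 - 5 = -5. Limit = -5.

Final answer: -5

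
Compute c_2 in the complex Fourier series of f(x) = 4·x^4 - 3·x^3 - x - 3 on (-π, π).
Compute the real Fourier coefficients first: a_2 = -12 + 8·π^2, b_2 = -7/2 + 3·π^2.
Then c_2 = (a_2 − i·b_2)/2 = -6 + 4·π^2 - 3·i·π^2/2 + 7·i/4.

Final answer: -6 + 4·π^2 - 3·i·π^2/2 + 7·i/4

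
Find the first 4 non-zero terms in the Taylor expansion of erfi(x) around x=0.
x^7/(21·√(π)) + x^5/(5·√(π)) + 2·x^3/(3·√(π)) + 2·x/√(π)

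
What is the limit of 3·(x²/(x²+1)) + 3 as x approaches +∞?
Evaluate the dominant behaviour as x → +∞; each term tends to a finite value or vanishes.
Limit = 6.

Final answer: 6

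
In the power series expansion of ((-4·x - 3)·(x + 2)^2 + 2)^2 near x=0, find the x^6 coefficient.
Expand to order 6: ((-4·x - 3)·(x + 2)^2 + 2)^2 = 16·x^6 + 152·x^5 + 585·x^4 + 1144·x^3 + 1164·x^2 + 560·x + 100 + O(x^7).
The coefficient of x^6 is 16.

Final answer: 16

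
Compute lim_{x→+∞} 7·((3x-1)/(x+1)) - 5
Evaluate the dominant behaviour as x → +∞; each term tends to a finite value or vanishes.
Limit = 16.

Final answer: 16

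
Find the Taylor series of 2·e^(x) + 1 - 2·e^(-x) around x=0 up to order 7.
x^7/1260 + x^5/30 + 2·x^3/3 + 4·x + 1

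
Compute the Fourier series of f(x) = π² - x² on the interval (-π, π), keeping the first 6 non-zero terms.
4·cos(x) - cos(2·x) + 4·cos(3·x)/9 - cos(4·x)/4 + 4·cos(5·x)/25 + 2·π^2/3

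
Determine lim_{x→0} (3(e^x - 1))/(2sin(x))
Both numerator and denominator → 0 as x → 0; this is a 0/0 indeterminate form.
Expand each to leading order near x = 0: numerator ~ 3·x, denominator ~ 2·x.
The limit of the ratio is 3/2.

Final answer: 3/2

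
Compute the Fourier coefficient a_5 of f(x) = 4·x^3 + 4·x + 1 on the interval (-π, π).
a_5 = (1/π) ∫_{-π}^{π} f(x)·cos(5x) dx.
Evaluate the integral (use parity and integration by parts as needed): a_5 = 0.

Final answer: 0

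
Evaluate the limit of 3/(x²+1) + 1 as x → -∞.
Evaluate the dominant behaviour as x → -∞; each term tends to a finite value or vanishes.
Limit = 1.

Final answer: 1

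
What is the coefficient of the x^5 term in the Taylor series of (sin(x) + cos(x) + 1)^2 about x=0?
Expand to order 5: (sin(x) + cos(x) + 1)^2 = 17·x^5/60 + x^4/12 - 5·x^3/3 - x^2 + 4·x + 4 + O(x^6).
The coefficient of x^5 is 17/60.

Final answer: 17/60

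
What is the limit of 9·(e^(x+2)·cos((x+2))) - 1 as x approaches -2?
Direct substitution at x = -2 gives 8.

Final answer: 8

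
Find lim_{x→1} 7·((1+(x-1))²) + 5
Direct substitution at x = 1 gives 12.

Final answer: 12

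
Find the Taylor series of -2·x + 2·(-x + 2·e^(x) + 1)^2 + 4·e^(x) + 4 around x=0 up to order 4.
9·x^4/2 + 26·x^3/3 + 16·x^2 + 14·x + 26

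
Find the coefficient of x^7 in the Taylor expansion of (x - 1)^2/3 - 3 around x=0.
Expand to order 7: (x - 1)^2/3 - 3 = x^2/3 - 2·x/3 - 8/3 + O(x^8).
The coefficient of x^7 is 0.

Final answer: 0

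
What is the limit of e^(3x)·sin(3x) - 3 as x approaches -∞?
Evaluate the dominant behaviour as x → -∞; each term tends to a finite value or vanishes.
Limit = -3.

Final answer: -3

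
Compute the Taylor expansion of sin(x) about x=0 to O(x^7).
x^5/120 - x^3/6 + x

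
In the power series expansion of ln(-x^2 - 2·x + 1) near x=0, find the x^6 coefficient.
Expand to order 6: ln(-x^2 - 2·x + 1) = -33·x^6 - 82·x^5/5 - 17·x^4/2 - 14·x^3/3 - 3·x^2 - 2·x + O(x^7).
The coefficient of x^6 is -33.

Final answer: -33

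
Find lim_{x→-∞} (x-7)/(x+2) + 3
Evaluate the dominant behaviour as x → -∞; each term tends to a finite value or vanishes.
Limit = 4.

Final answer: 4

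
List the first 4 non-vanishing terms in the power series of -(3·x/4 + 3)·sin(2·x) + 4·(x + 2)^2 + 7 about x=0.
4·x^3 + 5·x^2/2 + 10·x + 23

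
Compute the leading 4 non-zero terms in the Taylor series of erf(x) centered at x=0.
-x^7/(21·√(π)) + x^5/(5·√(π)) - 2·x^3/(3·√(π)) + 2·x/√(π)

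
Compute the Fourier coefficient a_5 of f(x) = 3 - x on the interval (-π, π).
a_5 = (1/π) ∫_{-π}^{π} f(x)·cos(5x) dx.
Evaluate the integral (use parity and integration by parts as needed): a_5 = 0.

Final answer: 0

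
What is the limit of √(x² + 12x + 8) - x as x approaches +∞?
As x → +∞: multiply by the conjugate to get (12x+8)/(√(x²+12x+8)+x); the denominator ~ 2x, so the limit is 12/2 = 6.
Limit = 6.

Final answer: 6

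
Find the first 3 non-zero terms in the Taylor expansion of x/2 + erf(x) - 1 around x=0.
-2·x^3/(3·√(π)) + x·(1/2 + 2/√(π)) - 1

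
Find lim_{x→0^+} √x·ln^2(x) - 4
The product is a 0·∞ indeterminate form at x → 0⁺.
Rewrite the product as ln^2(x) / x^(-1/2) and apply L'Hôpital, or use the standard hierarchy x^(-1/2) ≫ |ln x|^2 as x → 0⁺.
The indeterminate product → 0, so the limit = -4.

Final answer: -4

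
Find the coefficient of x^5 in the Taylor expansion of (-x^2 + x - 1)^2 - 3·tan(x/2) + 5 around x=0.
Expand to order 5: (-x^2 + x - 1)^2 - 3·tan(x/2) + 5 = -x^5/80 + x^4 - 17·x^3/8 + 3·x^2 - 7·x/2 + 6 + O(x^6).
The coefficient of x^5 is -1/80.

Final answer: -1/80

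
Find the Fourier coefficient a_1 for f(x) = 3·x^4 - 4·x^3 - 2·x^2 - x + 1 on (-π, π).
a_1 = (1/π) ∫_{-π}^{π} f(x)·cos(1x) dx.
Evaluate the integral (use parity and integration by parts as needed): a_1 = 152 - 24·π^2.

Final answer: 152 - 24·π^2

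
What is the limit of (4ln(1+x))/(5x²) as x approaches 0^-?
Both numerator and denominator → 0 as x → 0^-; this is a 0/0 indeterminate form.
Expand each to leading order near x = 0: numerator ~ 4·x, denominator ~ 5·x^2.
The limit of the ratio is -∞.

Final answer: -∞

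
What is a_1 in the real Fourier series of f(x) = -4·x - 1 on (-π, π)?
a_1 = (1/π) ∫_{-π}^{π} f(x)·cos(1x) dx.
Evaluate the integral (use parity and integration by parts as needed): a_1 = 0.

Final answer: 0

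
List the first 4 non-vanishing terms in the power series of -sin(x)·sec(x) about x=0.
-17·x^7/315 - 2·x^5/15 - x^3/3 - x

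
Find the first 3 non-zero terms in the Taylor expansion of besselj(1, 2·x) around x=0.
x^5/12 - x^3/2 + x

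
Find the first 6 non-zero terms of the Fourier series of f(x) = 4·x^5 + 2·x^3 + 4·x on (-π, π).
(-156·π^2 + 8·π^4 + 944)·sin(x) + (-4·π^4 - 31 + 18·π^2)·sin(2·x) + (-124·π^2/27 + 464/81 + 8·π^4/3)·sin(3·x) + (-2·π^4 - 41/16 + 3·π^2/2)·sin(4·x) + (-12·π^2/25 + 1072/625 + 8·π^4/5)·sin(5·x) + (-4·π^4/3 - 109/81 + 2·π^2/27)·sin(6·x)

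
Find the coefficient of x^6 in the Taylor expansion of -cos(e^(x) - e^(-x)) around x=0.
-4/15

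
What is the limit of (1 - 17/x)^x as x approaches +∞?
As x → +∞: this is the defining limit (1 - 17/x)^x → e^(-17).
Limit = e^(-17).

Final answer: e^(-17)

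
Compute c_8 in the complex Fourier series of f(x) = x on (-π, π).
Compute the real Fourier coefficients first: a_8 = 0, b_8 = -1/4.
Then c_8 = (a_8 − i·b_8)/2 = i/8.

Final answer: i/8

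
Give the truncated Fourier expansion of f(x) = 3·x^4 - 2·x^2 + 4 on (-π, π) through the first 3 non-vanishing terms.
(152 - 24·π^2)·cos(x) + (-11 + 6·π^2)·cos(2·x) - 2·π^2/3 + 4 + 3·π^4/5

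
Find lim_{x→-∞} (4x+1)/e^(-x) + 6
The quotient is an ∞/∞ indeterminate form as x → -∞.
Compare growth rates of the dominant terms (exponentials ≫ polynomials ≫ logarithms), or apply L'Hôpital's rule; the quotient → 0.
Adding the constant: 0 + 6 = 6. Limit = 6.

Final answer: 6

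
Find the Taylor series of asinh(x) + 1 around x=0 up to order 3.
-x^3/6 + x + 1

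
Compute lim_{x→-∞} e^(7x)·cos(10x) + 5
Evaluate the dominant behaviour as x → -∞; each term tends to a finite value or vanishes.
Limit = 5.

Final answer: 5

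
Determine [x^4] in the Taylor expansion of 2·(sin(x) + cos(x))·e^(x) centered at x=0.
Expand to order 4: 2·(sin(x) + cos(x))·e^(x) = -x^4/3 + 2·x^2 + 4·x + 2 + O(x^5).
The coefficient of x^4 is -1/3.

Final answer: -1/3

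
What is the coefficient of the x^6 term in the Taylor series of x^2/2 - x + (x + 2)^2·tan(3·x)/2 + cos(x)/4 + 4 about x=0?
Expand to order 6: x^2/2 - x + (x + 2)^2·tan(3·x)/2 + cos(x)/4 + 4 = 186623·x^6/2880 + 693·x^5/10 + 1729·x^4/96 + 39·x^3/2 + 51·x^2/8 + 5·x + 17/4 + O(x^7).
The coefficient of x^6 is 186623/2880.

Final answer: 186623/2880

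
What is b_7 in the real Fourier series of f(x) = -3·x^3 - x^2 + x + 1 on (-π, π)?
b_7 = (1/π) ∫_{-π}^{π} f(x)·sin(7x) dx.
Evaluate the integral (use parity and integration by parts as needed): b_7 = 134/343 - 6·π^2/7.

Final answer: 134/343 - 6·π^2/7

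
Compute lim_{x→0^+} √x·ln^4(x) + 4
The product is a 0·∞ indeterminate form at x → 0⁺.
Rewrite the product as ln^4(x) / x^(-1/2) and apply L'Hôpital, or use the standard hierarchy x^(-1/2) ≫ |ln x|^4 as x → 0⁺.
The indeterminate product → 0, so the limit = 4.

Final answer: 4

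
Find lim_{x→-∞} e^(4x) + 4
Evaluate the dominant behaviour as x → -∞; each term tends to a finite value or vanishes.
Limit = 4.

Final answer: 4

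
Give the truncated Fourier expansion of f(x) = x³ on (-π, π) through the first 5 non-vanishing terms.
(-12 + 2·π^2)·sin(x) + (3/2 - π^2)·sin(2·x) + (-4/9 + 2·π^2/3)·sin(3·x) + (3/16 - π^2/2)·sin(4·x) + (-12/125 + 2·π^2/5)·sin(5·x)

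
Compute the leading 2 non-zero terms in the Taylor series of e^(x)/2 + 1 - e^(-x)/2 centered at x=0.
x + 1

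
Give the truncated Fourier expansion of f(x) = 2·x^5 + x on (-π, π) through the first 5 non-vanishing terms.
(-80·π^2 + 4·π^4 + 482)·sin(x) + (-2·π^4 - 16 + 10·π^2)·sin(2·x) + (-80·π^2/27 + 214/81 + 4·π^4/3)·sin(3·x) + (-π^4 - 31/32 + 5·π^2/4)·sin(4·x) + (-16·π^2/25 + 346/625 + 4·π^4/5)·sin(5·x)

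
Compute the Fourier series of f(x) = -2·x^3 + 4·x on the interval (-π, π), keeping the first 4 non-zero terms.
(32 - 4·π^2)·sin(x) + (-7 + 2·π^2)·sin(2·x) + (32/9 - 4·π^2/3)·sin(3·x) + (-19/8 + π^2)·sin(4·x)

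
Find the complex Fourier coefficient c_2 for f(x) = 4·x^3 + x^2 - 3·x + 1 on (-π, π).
Compute the real Fourier coefficients first: a_2 = 1, b_2 = 9 - 4·π^2.
Then c_2 = (a_2 − i·b_2)/2 = 1/2 - 9·i/2 + 2·i·π^2.

Final answer: 1/2 - 9·i/2 + 2·i·π^2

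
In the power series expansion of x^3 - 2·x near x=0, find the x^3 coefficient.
Expand to order 3: x^3 - 2·x = x^3 - 2·x + O(x^4).
The coefficient of x^3 is 1.

Final answer: 1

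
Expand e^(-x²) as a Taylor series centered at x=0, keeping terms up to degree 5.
x^4/2 - x^2 + 1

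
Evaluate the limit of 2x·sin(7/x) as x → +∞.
As x → +∞: let u = 7/x → 0⁺; then 2·x·sin(7/x) = 2·7·sin(u)/u → 2·7·1 = 14.
Limit = 14.

Final answer: 14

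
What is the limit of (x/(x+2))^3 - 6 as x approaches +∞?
As x → +∞: x/(x+2) = 1/(1 + 2/x) → 1, and the 3rd power of a limit-1 base also → 1; with the additive constant, 1 - 6 = -5.
Limit = -5.

Final answer: -5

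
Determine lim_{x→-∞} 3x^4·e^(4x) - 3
The product is a 0·∞ indeterminate form at x → -∞.
Rewrite the product as 3x^4 / e^(-4x) (an ∞/∞ form) and apply L'Hôpital, or use the standard hierarchy e^(4|x|) ≫ |x^4| as x → -∞.
The indeterminate product → 0, so the limit = -3.

Final answer: -3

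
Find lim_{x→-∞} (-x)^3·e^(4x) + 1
The product is a 0·∞ indeterminate form at x → -∞.
Rewrite the product as (-x)^3 / e^(-4x) (an ∞/∞ form) and apply L'Hôpital, or use the standard hierarchy e^(4|x|) ≫ |(-x)^3| as x → -∞.
The indeterminate product → 0, so the limit = 1.

Final answer: 1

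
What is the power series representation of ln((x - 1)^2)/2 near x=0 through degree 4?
-x^4/4 - x^3/3 - x^2/2 - x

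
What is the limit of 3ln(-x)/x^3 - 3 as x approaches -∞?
The quotient is an ∞/∞ indeterminate form as x → -∞.
Compare growth rates of the dominant terms (exponentials ≫ polynomials ≫ logarithms), or apply L'Hôpital's rule; the quotient → 0.
Adding the constant: 0 - 3 = -3. Limit = -3.

Final answer: -3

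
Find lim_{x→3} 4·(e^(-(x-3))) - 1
Direct substitution at x = 3 gives 3.

Final answer: 3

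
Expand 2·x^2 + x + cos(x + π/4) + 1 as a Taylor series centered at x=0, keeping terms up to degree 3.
√(2)·x^3/12 + x^2·(2 - √(2)/4) + x·(1 - √(2)/2) + √(2)/2 + 1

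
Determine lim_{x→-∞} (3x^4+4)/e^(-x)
This is an ∞/∞ indeterminate form as x → -∞.
Compare growth rates of the dominant terms (exponentials ≫ polynomials ≫ logarithms), or apply L'Hôpital's rule; the quotient → 0.
Limit = 0.

Final answer: 0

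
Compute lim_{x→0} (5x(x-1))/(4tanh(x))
Both numerator and denominator → 0 as x → 0; this is a 0/0 indeterminate form.
Expand each to leading order near x = 0: numerator ~ -5·x, denominator ~ 4·x.
The limit of the ratio is -5/4.

Final answer: -5/4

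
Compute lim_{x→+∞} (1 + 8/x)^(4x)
As x → +∞: write (1 + 8/x)^(4x) = ((1 + 8/x)^x)^4 → (e^8)^4 = e^32.
Limit = e^(32).

Final answer: e^(32)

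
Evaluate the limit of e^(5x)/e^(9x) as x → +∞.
This is an ∞/∞ indeterminate form as x → +∞.
Rewrite e^(5x)/e^(9x) = e^((5−9)x) = e^(-4x); the exponent coefficient is -4 < 0 so e^(-4x) → 0.
Limit = 0.

Final answer: 0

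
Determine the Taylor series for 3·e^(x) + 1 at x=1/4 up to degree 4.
1 + 3·e^(1/4) + 3·e^(1/4)·(x - 1/4) + 3·e^(1/4)·(x - 1/4)^2/2 + e^(1/4)·(x - 1/4)^3/2 + e^(1/4)·(x - 1/4)^4/8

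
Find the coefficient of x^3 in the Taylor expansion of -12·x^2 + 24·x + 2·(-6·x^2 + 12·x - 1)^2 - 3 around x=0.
Expand to order 3: -12·x^2 + 24·x + 2·(-6·x^2 + 12·x - 1)^2 - 3 = -288·x^3 + 300·x^2 - 24·x - 1 + O(x^4).
The coefficient of x^3 is -288.

Final answer: -288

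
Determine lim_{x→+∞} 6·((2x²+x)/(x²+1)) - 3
Evaluate the dominant behaviour as x → +∞; each term tends to a finite value or vanishes.
Limit = 9.

Final answer: 9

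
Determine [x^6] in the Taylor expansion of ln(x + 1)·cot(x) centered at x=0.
Expand to order 6: ln(x + 1)·cot(x) = x^6/15 - 13·x^5/180 + x^4/15 - x^3/12 - x/2 + 1 + O(x^7).
The coefficient of x^6 is 1/15.

Final answer: 1/15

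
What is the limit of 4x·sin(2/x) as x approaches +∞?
As x → +∞: let u = 2/x → 0⁺; then 4·x·sin(2/x) = 4·2·sin(u)/u → 4·2·1 = 8.
Limit = 8.

Final answer: 8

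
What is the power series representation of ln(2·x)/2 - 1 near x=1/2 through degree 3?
-1 + (x - 1/2) - (x - 1/2)^2 + 4·(x - 1/2)^3/3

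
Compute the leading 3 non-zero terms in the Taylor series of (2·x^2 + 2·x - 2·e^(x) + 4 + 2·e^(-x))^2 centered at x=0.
20·x^2 - 16·x + 16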